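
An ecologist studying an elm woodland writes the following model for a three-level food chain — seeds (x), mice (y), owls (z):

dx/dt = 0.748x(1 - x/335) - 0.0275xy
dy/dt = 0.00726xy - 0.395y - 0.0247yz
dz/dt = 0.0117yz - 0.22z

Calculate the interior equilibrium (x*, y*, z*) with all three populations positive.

From dz/dt = 0: 0.0117y* = 0.22, so y* = 18.8.
From dx/dt = 0: 0.748(1 - x*/335) = 0.0275·18.8, giving x* = 335·(1 - 0.691) = 103.
From dy/dt = 0: 0.00726·103 - 0.395 = 0.0247z*, so z* = 0.356/0.0247 = 14.4.

x* ≈ 103, y* ≈ 18.8, z* ≈ 14.4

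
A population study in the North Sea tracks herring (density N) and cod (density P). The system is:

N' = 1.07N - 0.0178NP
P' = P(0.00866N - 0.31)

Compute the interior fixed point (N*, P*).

N* ≈ 35.8, P* ≈ 60.1

Set dP/dt = 0 with P > 0: 0.00866N - 0.31 = 0, so N* = 0.31/0.00866 = 35.8.
Set dN/dt = 0 with N > 0: 1.07 - 0.0178P = 0, so P* = 1.07/0.0178 = 60.1.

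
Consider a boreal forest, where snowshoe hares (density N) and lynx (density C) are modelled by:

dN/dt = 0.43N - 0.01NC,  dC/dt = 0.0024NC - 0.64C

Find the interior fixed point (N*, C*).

Set dC/dt = 0 with C > 0: 0.0024N - 0.64 = 0, so N* = 0.64/0.0024 = 267.
Set dN/dt = 0 with N > 0: 0.43 - 0.01C = 0, so C* = 0.43/0.01 = 43.

N* ≈ 267, C* ≈ 43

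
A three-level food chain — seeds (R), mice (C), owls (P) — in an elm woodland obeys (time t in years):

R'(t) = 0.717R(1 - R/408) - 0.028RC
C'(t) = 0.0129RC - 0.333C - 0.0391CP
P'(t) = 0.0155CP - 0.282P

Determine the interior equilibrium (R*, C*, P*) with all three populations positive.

From dP/dt = 0: 0.0155C* = 0.282, so C* = 18.2.
From dR/dt = 0: 0.717(1 - R*/408) = 0.028·18.2, giving R* = 408·(1 - 0.71) = 118.
From dC/dt = 0: 0.0129·118 - 0.333 = 0.0391P*, so P* = 1.19/0.0391 = 30.5.

R* ≈ 118, C* ≈ 18.2, P* ≈ 30.5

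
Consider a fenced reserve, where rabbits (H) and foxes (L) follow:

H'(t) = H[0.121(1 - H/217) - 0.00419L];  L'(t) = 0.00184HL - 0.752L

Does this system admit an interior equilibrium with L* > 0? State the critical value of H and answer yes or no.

Threshold H = 409; K < 409, so no, the predator goes extinct.

The predator equation gives dL/dt > 0 only when H > 0.752/0.00184 = 409.
Without the predator, H → K = 217. Since 217 < 409, the predator cannot invade.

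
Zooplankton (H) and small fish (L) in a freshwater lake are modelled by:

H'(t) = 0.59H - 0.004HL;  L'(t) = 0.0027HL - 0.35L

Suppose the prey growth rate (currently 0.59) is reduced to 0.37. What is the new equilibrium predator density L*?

At the interior fixed point, setting dH/dt = 0 with H > 0 fixes L* = (prey growth rate)/(HL coefficient) — independent of the other coefficients.
With the change, L* = 0.37/0.004 = 92.5; it falls from 148.

L* ≈ 92.5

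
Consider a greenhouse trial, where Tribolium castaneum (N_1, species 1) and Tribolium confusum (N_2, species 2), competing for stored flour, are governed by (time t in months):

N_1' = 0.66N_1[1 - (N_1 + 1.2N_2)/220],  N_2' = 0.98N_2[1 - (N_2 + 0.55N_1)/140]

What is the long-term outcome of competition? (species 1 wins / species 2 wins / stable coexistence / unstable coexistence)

Compare the nullcline intercepts: K1/α12 = 220/1.2 = 183 > K2 = 140; K2/α21 = 140/0.55 = 255 > K1 = 220.
Since both inequalities hold, each species can invade when rare, so the interior equilibrium is stable.

stable coexistence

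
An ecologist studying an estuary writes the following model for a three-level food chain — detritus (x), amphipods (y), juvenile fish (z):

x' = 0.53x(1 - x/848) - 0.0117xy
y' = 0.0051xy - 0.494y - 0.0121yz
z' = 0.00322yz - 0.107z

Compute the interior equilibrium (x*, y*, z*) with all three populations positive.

x* ≈ 226, y* ≈ 33.2, z* ≈ 54.4

From dz/dt = 0: 0.00322y* = 0.107, so y* = 33.2.
From dx/dt = 0: 0.53(1 - x*/848) = 0.0117·33.2, giving x* = 848·(1 - 0.734) = 226.
From dy/dt = 0: 0.0051·226 - 0.494 = 0.0121z*, so z* = 0.658/0.0121 = 54.4.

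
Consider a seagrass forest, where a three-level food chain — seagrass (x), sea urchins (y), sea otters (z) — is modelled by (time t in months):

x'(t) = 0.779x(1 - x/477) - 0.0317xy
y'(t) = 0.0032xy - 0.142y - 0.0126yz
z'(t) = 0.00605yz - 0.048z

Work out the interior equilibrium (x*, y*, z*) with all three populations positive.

x* ≈ 323, y* ≈ 7.93, z* ≈ 70.8

From dz/dt = 0: 0.00605y* = 0.048, so y* = 7.93.
From dx/dt = 0: 0.779(1 - x*/477) = 0.0317·7.93, giving x* = 477·(1 - 0.323) = 323.
From dy/dt = 0: 0.0032·323 - 0.142 = 0.0126z*, so z* = 0.892/0.0126 = 70.8.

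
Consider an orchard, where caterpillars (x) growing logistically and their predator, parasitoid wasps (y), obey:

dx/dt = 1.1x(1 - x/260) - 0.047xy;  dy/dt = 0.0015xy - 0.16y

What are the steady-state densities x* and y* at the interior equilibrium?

From dy/dt = 0 with y > 0: 0.0015x* = 0.16, so x* = 107.
Substitute into dx/dt = 0: 1.1(1 - 107/260) = 0.047y*.
The bracket is 0.59, giving y* = 0.649/0.047 = 13.8.

x* ≈ 107, y* ≈ 13.8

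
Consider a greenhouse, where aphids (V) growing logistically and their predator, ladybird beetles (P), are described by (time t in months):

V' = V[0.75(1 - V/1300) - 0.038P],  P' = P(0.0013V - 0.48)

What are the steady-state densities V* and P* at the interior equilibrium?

V* ≈ 369, P* ≈ 14.1

From dP/dt = 0 with P > 0: 0.0013V* = 0.48, so V* = 369.
Substitute into dV/dt = 0: 0.75(1 - 369/1300) = 0.038P*.
The bracket is 0.716, giving P* = 0.537/0.038 = 14.1.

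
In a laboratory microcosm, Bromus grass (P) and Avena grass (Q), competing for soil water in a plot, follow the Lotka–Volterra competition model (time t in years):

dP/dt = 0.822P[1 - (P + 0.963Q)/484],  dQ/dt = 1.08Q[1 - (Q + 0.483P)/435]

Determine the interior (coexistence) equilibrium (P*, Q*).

Setting both brackets to zero gives the nullclines P + 0.963Q = 484 and 0.483P + Q = 435.
Substituting Q = 435 - 0.483P into the first: P(1 - 0.963·0.483) = 484 - 0.963·435.
So P* = 65.1/0.535 = 122, and then Q* = 435 - 0.483·122 = 376.

P* ≈ 122, Q* ≈ 376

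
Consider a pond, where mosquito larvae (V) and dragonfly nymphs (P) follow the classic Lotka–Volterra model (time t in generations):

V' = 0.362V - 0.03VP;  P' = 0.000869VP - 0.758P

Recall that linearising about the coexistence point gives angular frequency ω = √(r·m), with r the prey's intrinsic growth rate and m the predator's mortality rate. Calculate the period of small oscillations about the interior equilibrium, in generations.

Here r = 0.362 and m = 0.758, so r·m = 0.274.
ω = √0.274 = 0.524 per generation, hence T = 2π/ω ≈ 12 generations.

T ≈ 12 generations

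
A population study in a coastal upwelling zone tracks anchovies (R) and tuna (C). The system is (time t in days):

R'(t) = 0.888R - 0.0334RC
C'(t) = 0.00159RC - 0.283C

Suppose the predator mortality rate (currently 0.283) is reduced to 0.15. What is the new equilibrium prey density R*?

R* ≈ 94.3

At the interior fixed point, setting dC/dt = 0 with C > 0 fixes R* = (predator death rate)/(RC coefficient) — independent of the other coefficients.
With the change, R* = 0.15/0.00159 = 94.3; it falls from 178.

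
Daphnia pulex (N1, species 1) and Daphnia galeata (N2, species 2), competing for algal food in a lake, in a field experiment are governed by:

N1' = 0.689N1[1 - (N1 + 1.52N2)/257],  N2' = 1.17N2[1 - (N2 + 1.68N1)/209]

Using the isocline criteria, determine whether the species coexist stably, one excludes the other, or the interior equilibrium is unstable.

unstable coexistence (outcome depends on initial conditions)

Compare the nullcline intercepts: K1/α12 = 257/1.52 = 169 < K2 = 209; K2/α21 = 209/1.68 = 124 < K1 = 257.
Since both are reversed, neither can invade when rare; the interior point is a saddle.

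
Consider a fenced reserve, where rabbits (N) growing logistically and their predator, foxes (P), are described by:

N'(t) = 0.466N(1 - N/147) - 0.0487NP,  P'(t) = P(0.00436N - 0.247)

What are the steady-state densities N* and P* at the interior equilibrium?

From dP/dt = 0 with P > 0: 0.00436N* = 0.247, so N* = 56.7.
Substitute into dN/dt = 0: 0.466(1 - 56.7/147) = 0.0487P*.
The bracket is 0.615, giving P* = 0.286/0.0487 = 5.88.

N* ≈ 56.7, P* ≈ 5.88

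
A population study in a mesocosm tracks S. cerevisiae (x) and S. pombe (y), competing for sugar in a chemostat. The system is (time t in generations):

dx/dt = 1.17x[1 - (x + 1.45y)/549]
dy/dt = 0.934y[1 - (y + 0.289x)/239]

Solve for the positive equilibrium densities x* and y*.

x* ≈ 348, y* ≈ 138

Setting both brackets to zero gives the nullclines x + 1.45y = 549 and 0.289x + y = 239.
Substituting y = 239 - 0.289x into the first: x(1 - 1.45·0.289) = 549 - 1.45·239.
So x* = 202/0.581 = 348, and then y* = 239 - 0.289·348 = 138.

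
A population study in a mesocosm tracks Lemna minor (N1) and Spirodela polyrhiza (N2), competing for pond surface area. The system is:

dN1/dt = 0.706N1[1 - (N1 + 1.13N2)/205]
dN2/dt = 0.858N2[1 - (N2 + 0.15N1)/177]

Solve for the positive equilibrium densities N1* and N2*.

Setting both brackets to zero gives the nullclines N1 + 1.13N2 = 205 and 0.15N1 + N2 = 177.
Substituting N2 = 177 - 0.15N1 into the first: N1(1 - 1.13·0.15) = 205 - 1.13·177.
So N1* = 4.99/0.831 = 6.01, and then N2* = 177 - 0.15·6.01 = 176.

N1* ≈ 6.01, N2* ≈ 176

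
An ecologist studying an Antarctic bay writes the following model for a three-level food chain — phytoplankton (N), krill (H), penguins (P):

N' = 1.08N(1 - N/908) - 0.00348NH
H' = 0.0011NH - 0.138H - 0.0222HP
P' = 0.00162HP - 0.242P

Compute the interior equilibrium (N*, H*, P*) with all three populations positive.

From dP/dt = 0: 0.00162H* = 0.242, so H* = 149.
From dN/dt = 0: 1.08(1 - N*/908) = 0.00348·149, giving N* = 908·(1 - 0.481) = 471.
From dH/dt = 0: 0.0011·471 - 0.138 = 0.0222P*, so P* = 0.38/0.0222 = 17.1.

N* ≈ 471, H* ≈ 149, P* ≈ 17.1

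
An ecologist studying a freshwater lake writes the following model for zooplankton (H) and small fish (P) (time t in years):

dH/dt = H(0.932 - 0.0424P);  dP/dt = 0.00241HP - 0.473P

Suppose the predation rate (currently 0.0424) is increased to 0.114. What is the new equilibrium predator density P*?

P* ≈ 8.18

At the interior fixed point, setting dH/dt = 0 with H > 0 fixes P* = (prey growth rate)/(HP coefficient) — independent of the other coefficients.
With the change, P* = 0.932/0.114 = 8.18; it falls from 22.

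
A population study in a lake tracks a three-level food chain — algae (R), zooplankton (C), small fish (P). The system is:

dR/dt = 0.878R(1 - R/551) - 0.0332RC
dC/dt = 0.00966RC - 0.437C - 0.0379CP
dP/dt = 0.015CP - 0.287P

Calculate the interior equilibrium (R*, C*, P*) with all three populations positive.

R* ≈ 152, C* ≈ 19.1, P* ≈ 27.3

From dP/dt = 0: 0.015C* = 0.287, so C* = 19.1.
From dR/dt = 0: 0.878(1 - R*/551) = 0.0332·19.1, giving R* = 551·(1 - 0.723) = 152.
From dC/dt = 0: 0.00966·152 - 0.437 = 0.0379P*, so P* = 1.03/0.0379 = 27.3.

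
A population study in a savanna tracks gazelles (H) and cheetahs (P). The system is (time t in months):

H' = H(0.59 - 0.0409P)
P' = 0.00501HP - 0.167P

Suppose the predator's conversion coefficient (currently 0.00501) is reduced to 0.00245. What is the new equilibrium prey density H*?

At the interior fixed point, setting dP/dt = 0 with P > 0 fixes H* = (predator death rate)/(HP coefficient) — independent of the other coefficients.
With the change, H* = 0.167/0.00245 = 68.2; it rises from 33.3.

H* ≈ 68.2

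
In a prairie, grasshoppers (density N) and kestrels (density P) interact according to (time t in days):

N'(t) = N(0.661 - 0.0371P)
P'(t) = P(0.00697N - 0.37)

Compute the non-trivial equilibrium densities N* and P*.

N* ≈ 53.1, P* ≈ 17.8

Set dP/dt = 0 with P > 0: 0.00697N - 0.37 = 0, so N* = 0.37/0.00697 = 53.1.
Set dN/dt = 0 with N > 0: 0.661 - 0.0371P = 0, so P* = 0.661/0.0371 = 17.8.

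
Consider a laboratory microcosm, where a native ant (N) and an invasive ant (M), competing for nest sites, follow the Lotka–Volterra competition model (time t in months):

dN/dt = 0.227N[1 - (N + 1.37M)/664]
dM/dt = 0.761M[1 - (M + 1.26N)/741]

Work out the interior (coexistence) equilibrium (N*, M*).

N* ≈ 484, M* ≈ 132

Setting both brackets to zero gives the nullclines N + 1.37M = 664 and 1.26N + M = 741.
Substituting M = 741 - 1.26N into the first: N(1 - 1.37·1.26) = 664 - 1.37·741.
So N* = -351/-0.726 = 484, and then M* = 741 - 1.26·484 = 132.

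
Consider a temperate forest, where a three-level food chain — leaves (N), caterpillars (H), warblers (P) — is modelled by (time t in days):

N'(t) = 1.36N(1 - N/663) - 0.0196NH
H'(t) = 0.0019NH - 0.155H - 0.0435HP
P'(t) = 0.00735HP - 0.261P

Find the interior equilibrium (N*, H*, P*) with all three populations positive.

From dP/dt = 0: 0.00735H* = 0.261, so H* = 35.5.
From dN/dt = 0: 1.36(1 - N*/663) = 0.0196·35.5, giving N* = 663·(1 - 0.512) = 324.
From dH/dt = 0: 0.0019·324 - 0.155 = 0.0435P*, so P* = 0.46/0.0435 = 10.6.

N* ≈ 324, H* ≈ 35.5, P* ≈ 10.6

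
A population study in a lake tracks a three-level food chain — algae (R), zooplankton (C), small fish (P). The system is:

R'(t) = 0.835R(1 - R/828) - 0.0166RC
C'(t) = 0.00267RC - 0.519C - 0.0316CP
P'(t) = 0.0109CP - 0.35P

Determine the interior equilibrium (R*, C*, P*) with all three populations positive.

R* ≈ 299, C* ≈ 32.1, P* ≈ 8.88

From dP/dt = 0: 0.0109C* = 0.35, so C* = 32.1.
From dR/dt = 0: 0.835(1 - R*/828) = 0.0166·32.1, giving R* = 828·(1 - 0.638) = 299.
From dC/dt = 0: 0.00267·299 - 0.519 = 0.0316P*, so P* = 0.281/0.0316 = 8.88.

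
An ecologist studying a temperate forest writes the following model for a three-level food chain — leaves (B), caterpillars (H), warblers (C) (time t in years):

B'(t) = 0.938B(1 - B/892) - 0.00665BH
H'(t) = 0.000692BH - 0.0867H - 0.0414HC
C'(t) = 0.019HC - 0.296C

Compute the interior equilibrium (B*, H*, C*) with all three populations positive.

B* ≈ 793, H* ≈ 15.6, C* ≈ 11.2

From dC/dt = 0: 0.019H* = 0.296, so H* = 15.6.
From dB/dt = 0: 0.938(1 - B*/892) = 0.00665·15.6, giving B* = 892·(1 - 0.11) = 793.
From dH/dt = 0: 0.000692·793 - 0.0867 = 0.0414C*, so C* = 0.462/0.0414 = 11.2.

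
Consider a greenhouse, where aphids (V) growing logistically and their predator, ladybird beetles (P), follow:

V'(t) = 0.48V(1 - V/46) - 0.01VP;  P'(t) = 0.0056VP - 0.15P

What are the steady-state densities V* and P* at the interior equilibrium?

From dP/dt = 0 with P > 0: 0.0056V* = 0.15, so V* = 26.8.
Substitute into dV/dt = 0: 0.48(1 - 26.8/46) = 0.01P*.
The bracket is 0.418, giving P* = 0.2/0.01 = 20.

V* ≈ 26.8, P* ≈ 20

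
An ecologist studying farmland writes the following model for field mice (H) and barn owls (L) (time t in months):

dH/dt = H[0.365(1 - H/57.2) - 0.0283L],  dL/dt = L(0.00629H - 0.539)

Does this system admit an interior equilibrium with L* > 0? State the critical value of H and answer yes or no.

The predator equation gives dL/dt > 0 only when H > 0.539/0.00629 = 85.7.
Without the predator, H → K = 57.2. Since 57.2 < 85.7, the predator cannot invade.

Threshold H = 85.7; K < 85.7, so no, the predator goes extinct.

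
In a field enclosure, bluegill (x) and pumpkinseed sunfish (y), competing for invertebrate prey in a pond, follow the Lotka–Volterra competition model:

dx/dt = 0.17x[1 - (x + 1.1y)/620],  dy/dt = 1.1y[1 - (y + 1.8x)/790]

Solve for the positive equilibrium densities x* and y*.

Setting both brackets to zero gives the nullclines x + 1.1y = 620 and 1.8x + y = 790.
Substituting y = 790 - 1.8x into the first: x(1 - 1.1·1.8) = 620 - 1.1·790.
So x* = -249/-0.98 = 254, and then y* = 790 - 1.8·254 = 333.

x* ≈ 254, y* ≈ 333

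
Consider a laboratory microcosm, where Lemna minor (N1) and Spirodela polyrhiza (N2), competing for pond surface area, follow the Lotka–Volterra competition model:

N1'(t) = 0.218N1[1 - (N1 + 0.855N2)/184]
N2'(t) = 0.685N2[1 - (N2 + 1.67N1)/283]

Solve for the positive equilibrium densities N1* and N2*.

Setting both brackets to zero gives the nullclines N1 + 0.855N2 = 184 and 1.67N1 + N2 = 283.
Substituting N2 = 283 - 1.67N1 into the first: N1(1 - 0.855·1.67) = 184 - 0.855·283.
So N1* = -58/-0.428 = 135, and then N2* = 283 - 1.67·135 = 56.7.

N1* ≈ 135, N2* ≈ 56.7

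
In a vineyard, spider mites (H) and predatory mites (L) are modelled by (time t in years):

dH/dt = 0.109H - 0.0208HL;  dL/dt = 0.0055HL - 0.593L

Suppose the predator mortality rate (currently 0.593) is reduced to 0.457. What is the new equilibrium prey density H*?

H* ≈ 83.1

At the interior fixed point, setting dL/dt = 0 with L > 0 fixes H* = (predator death rate)/(HL coefficient) — independent of the other coefficients.
With the change, H* = 0.457/0.0055 = 83.1; it falls from 108.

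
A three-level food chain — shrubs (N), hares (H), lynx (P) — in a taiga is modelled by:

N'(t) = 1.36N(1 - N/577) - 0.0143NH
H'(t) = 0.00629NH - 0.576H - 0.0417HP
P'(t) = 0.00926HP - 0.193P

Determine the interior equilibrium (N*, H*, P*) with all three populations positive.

From dP/dt = 0: 0.00926H* = 0.193, so H* = 20.8.
From dN/dt = 0: 1.36(1 - N*/577) = 0.0143·20.8, giving N* = 577·(1 - 0.219) = 451.
From dH/dt = 0: 0.00629·451 - 0.576 = 0.0417P*, so P* = 2.26/0.0417 = 54.1.

N* ≈ 451, H* ≈ 20.8, P* ≈ 54.1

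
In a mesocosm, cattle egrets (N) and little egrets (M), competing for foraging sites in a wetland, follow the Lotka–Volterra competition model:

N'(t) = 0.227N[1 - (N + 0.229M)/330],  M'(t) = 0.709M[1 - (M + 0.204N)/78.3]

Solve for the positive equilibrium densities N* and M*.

Setting both brackets to zero gives the nullclines N + 0.229M = 330 and 0.204N + M = 78.3.
Substituting M = 78.3 - 0.204N into the first: N(1 - 0.229·0.204) = 330 - 0.229·78.3.
So N* = 312/0.953 = 327, and then M* = 78.3 - 0.204·327 = 11.5.

N* ≈ 327, M* ≈ 11.5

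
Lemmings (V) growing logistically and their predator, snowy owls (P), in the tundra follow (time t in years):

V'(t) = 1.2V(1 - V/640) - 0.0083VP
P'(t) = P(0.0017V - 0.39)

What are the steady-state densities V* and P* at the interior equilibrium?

From dP/dt = 0 with P > 0: 0.0017V* = 0.39, so V* = 229.
Substitute into dV/dt = 0: 1.2(1 - 229/640) = 0.0083P*.
The bracket is 0.642, giving P* = 0.77/0.0083 = 92.8.

V* ≈ 229, P* ≈ 92.8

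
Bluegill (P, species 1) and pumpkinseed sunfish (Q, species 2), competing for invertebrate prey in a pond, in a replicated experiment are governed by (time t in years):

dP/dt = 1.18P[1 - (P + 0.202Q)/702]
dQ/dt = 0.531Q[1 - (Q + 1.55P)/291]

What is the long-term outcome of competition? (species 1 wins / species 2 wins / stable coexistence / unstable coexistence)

species 1 excludes species 2

Compare the nullcline intercepts: K1/α12 = 702/0.202 = 3480 > K2 = 291; K2/α21 = 291/1.55 = 188 < K1 = 702.
Since the inequalities point opposite ways, species 1 can invade but species 2 cannot.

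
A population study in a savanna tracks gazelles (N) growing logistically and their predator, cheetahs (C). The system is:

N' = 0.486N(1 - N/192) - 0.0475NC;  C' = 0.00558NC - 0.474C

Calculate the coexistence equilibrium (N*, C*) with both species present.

N* ≈ 84.9, C* ≈ 5.7

From dC/dt = 0 with C > 0: 0.00558N* = 0.474, so N* = 84.9.
Substitute into dN/dt = 0: 0.486(1 - 84.9/192) = 0.0475C*.
The bracket is 0.558, giving C* = 0.271/0.0475 = 5.7.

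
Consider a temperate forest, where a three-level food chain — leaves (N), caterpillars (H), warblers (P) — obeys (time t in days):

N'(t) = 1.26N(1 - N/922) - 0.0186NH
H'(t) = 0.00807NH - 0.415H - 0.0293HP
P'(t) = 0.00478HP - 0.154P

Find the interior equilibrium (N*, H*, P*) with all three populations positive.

N* ≈ 484, H* ≈ 32.2, P* ≈ 119

From dP/dt = 0: 0.00478H* = 0.154, so H* = 32.2.
From dN/dt = 0: 1.26(1 - N*/922) = 0.0186·32.2, giving N* = 922·(1 - 0.476) = 484.
From dH/dt = 0: 0.00807·484 - 0.415 = 0.0293P*, so P* = 3.49/0.0293 = 119.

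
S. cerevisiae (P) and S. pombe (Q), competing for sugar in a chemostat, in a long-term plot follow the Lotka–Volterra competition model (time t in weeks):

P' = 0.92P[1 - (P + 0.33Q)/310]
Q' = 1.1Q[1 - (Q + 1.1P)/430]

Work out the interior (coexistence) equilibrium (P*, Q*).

P* ≈ 264, Q* ≈ 140

Setting both brackets to zero gives the nullclines P + 0.33Q = 310 and 1.1P + Q = 430.
Substituting Q = 430 - 1.1P into the first: P(1 - 0.33·1.1) = 310 - 0.33·430.
So P* = 168/0.637 = 264, and then Q* = 430 - 1.1·264 = 140.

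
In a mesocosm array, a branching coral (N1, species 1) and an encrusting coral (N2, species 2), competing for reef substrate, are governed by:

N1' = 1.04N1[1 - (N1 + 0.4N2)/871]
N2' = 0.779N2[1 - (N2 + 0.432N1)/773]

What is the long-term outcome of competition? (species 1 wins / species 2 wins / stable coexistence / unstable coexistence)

Compare the nullcline intercepts: K1/α12 = 871/0.4 = 2180 > K2 = 773; K2/α21 = 773/0.432 = 1790 > K1 = 871.
Since both inequalities hold, each species can invade when rare, so the interior equilibrium is stable.

stable coexistence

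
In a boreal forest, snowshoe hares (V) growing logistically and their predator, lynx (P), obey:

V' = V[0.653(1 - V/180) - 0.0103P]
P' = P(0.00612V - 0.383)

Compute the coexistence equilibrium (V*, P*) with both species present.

From dP/dt = 0 with P > 0: 0.00612V* = 0.383, so V* = 62.6.
Substitute into dV/dt = 0: 0.653(1 - 62.6/180) = 0.0103P*.
The bracket is 0.652, giving P* = 0.426/0.0103 = 41.4.

V* ≈ 62.6, P* ≈ 41.4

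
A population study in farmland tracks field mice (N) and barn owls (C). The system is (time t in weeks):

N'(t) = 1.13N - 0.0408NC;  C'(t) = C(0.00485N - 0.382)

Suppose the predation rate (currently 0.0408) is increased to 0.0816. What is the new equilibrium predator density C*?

C* ≈ 13.8

At the interior fixed point, setting dN/dt = 0 with N > 0 fixes C* = (prey growth rate)/(NC coefficient) — independent of the other coefficients.
With the change, C* = 1.13/0.0816 = 13.8; it falls from 27.7.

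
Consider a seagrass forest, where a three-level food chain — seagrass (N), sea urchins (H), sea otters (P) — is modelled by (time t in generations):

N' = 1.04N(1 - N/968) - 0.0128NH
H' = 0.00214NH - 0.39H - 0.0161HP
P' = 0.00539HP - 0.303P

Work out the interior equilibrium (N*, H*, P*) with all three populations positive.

N* ≈ 298, H* ≈ 56.2, P* ≈ 15.4

From dP/dt = 0: 0.00539H* = 0.303, so H* = 56.2.
From dN/dt = 0: 1.04(1 - N*/968) = 0.0128·56.2, giving N* = 968·(1 - 0.692) = 298.
From dH/dt = 0: 0.00214·298 - 0.39 = 0.0161P*, so P* = 0.248/0.0161 = 15.4.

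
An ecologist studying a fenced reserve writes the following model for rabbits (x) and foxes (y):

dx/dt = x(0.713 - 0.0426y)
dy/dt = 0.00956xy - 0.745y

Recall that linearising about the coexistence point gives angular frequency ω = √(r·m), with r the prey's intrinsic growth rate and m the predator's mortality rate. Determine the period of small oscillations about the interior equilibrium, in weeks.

Here r = 0.713 and m = 0.745, so r·m = 0.531.
ω = √0.531 = 0.729 per week, hence T = 2π/ω ≈ 8.62 weeks.

T ≈ 8.62 weeks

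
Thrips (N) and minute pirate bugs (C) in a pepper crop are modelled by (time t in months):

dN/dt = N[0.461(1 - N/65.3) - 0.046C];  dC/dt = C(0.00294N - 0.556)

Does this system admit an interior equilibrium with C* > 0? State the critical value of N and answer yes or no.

The predator equation gives dC/dt > 0 only when N > 0.556/0.00294 = 189.
Without the predator, N → K = 65.3. Since 65.3 < 189, the predator cannot invade.

Threshold N = 189; K < 189, so no, the predator goes extinct.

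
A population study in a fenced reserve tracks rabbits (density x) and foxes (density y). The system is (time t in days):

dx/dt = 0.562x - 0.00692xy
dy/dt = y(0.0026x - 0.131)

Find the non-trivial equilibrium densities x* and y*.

x* ≈ 50.4, y* ≈ 81.2

Set dy/dt = 0 with y > 0: 0.0026x - 0.131 = 0, so x* = 0.131/0.0026 = 50.4.
Set dx/dt = 0 with x > 0: 0.562 - 0.00692y = 0, so y* = 0.562/0.00692 = 81.2.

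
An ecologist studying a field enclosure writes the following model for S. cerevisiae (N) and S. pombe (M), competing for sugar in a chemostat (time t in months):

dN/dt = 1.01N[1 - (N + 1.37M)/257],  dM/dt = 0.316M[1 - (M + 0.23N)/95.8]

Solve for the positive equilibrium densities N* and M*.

Setting both brackets to zero gives the nullclines N + 1.37M = 257 and 0.23N + M = 95.8.
Substituting M = 95.8 - 0.23N into the first: N(1 - 1.37·0.23) = 257 - 1.37·95.8.
So N* = 126/0.685 = 184, and then M* = 95.8 - 0.23·184 = 53.6.

N* ≈ 184, M* ≈ 53.6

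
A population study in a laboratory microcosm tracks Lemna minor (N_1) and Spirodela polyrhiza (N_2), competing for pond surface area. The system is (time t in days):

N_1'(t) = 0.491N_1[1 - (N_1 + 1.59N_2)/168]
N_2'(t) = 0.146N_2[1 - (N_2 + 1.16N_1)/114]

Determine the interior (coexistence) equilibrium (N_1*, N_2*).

Setting both brackets to zero gives the nullclines N_1 + 1.59N_2 = 168 and 1.16N_1 + N_2 = 114.
Substituting N_2 = 114 - 1.16N_1 into the first: N_1(1 - 1.59·1.16) = 168 - 1.59·114.
So N_1* = -13.3/-0.844 = 15.7, and then N_2* = 114 - 1.16·15.7 = 95.8.

N_1* ≈ 15.7, N_2* ≈ 95.8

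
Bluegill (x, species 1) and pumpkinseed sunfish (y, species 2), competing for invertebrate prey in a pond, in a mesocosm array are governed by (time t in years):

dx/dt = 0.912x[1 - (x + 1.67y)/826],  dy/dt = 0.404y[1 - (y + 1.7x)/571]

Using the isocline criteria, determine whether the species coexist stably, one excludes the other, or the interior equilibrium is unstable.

Compare the nullcline intercepts: K1/α12 = 826/1.67 = 495 < K2 = 571; K2/α21 = 571/1.7 = 336 < K1 = 826.
Since both are reversed, neither can invade when rare; the interior point is a saddle.

unstable coexistence (outcome depends on initial conditions)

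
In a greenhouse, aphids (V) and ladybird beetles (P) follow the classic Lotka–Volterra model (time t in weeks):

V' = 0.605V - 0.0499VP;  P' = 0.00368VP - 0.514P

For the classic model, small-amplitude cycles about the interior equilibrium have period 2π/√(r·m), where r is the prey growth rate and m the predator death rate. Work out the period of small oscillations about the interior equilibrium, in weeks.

Here r = 0.605 and m = 0.514, so r·m = 0.311.
ω = √0.311 = 0.558 per week, hence T = 2π/ω ≈ 11.3 weeks.

T ≈ 11.3 weeks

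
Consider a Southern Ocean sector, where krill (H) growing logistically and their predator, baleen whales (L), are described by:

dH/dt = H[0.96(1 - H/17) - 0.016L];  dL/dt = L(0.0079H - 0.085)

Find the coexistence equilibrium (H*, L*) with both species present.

From dL/dt = 0 with L > 0: 0.0079H* = 0.085, so H* = 10.8.
Substitute into dH/dt = 0: 0.96(1 - 10.8/17) = 0.016L*.
The bracket is 0.367, giving L* = 0.352/0.016 = 22.

H* ≈ 10.8, L* ≈ 22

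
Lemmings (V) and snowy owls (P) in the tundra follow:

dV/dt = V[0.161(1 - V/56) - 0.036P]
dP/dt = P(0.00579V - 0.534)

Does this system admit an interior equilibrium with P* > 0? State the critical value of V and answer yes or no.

The predator equation gives dP/dt > 0 only when V > 0.534/0.00579 = 92.2.
Without the predator, V → K = 56. Since 56 < 92.2, the predator cannot invade.

Threshold V = 92.2; K < 92.2, so no, the predator goes extinct.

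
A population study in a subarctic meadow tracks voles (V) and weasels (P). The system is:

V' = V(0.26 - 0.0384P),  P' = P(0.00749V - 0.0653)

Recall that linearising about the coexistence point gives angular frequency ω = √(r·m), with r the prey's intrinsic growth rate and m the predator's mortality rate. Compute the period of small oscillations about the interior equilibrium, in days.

T ≈ 48.2 days

Here r = 0.26 and m = 0.0653, so r·m = 0.017.
ω = √0.017 = 0.13 per day, hence T = 2π/ω ≈ 48.2 days.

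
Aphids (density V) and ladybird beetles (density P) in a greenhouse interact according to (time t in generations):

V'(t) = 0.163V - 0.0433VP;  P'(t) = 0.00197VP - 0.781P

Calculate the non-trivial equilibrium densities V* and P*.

Set dP/dt = 0 with P > 0: 0.00197V - 0.781 = 0, so V* = 0.781/0.00197 = 396.
Set dV/dt = 0 with V > 0: 0.163 - 0.0433P = 0, so P* = 0.163/0.0433 = 3.76.

V* ≈ 396, P* ≈ 3.76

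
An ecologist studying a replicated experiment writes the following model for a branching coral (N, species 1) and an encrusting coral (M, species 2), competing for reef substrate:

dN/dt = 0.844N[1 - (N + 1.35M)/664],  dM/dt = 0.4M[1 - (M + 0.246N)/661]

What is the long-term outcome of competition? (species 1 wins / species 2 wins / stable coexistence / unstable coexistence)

species 2 excludes species 1

Compare the nullcline intercepts: K1/α12 = 664/1.35 = 492 < K2 = 661; K2/α21 = 661/0.246 = 2690 > K1 = 664.
Since the inequalities point opposite ways, species 2 can invade but species 1 cannot.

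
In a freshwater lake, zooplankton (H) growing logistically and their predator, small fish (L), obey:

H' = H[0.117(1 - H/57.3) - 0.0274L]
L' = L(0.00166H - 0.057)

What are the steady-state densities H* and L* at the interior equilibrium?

From dL/dt = 0 with L > 0: 0.00166H* = 0.057, so H* = 34.3.
Substitute into dH/dt = 0: 0.117(1 - 34.3/57.3) = 0.0274L*.
The bracket is 0.401, giving L* = 0.0469/0.0274 = 1.71.

H* ≈ 34.3, L* ≈ 1.71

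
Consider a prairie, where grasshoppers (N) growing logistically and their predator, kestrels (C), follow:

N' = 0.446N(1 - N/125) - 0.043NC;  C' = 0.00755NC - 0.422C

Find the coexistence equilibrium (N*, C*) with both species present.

N* ≈ 55.9, C* ≈ 5.73

From dC/dt = 0 with C > 0: 0.00755N* = 0.422, so N* = 55.9.
Substitute into dN/dt = 0: 0.446(1 - 55.9/125) = 0.043C*.
The bracket is 0.553, giving C* = 0.247/0.043 = 5.73.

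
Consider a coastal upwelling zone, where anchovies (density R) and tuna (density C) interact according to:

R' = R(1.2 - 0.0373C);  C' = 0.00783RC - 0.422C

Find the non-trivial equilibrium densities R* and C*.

R* ≈ 53.9, C* ≈ 32.2

Set dC/dt = 0 with C > 0: 0.00783R - 0.422 = 0, so R* = 0.422/0.00783 = 53.9.
Set dR/dt = 0 with R > 0: 1.2 - 0.0373C = 0, so C* = 1.2/0.0373 = 32.2.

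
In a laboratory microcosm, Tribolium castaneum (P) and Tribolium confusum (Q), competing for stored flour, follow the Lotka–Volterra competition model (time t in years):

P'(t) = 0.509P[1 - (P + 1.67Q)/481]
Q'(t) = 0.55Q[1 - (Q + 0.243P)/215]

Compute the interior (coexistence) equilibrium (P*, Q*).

P* ≈ 205, Q* ≈ 165

Setting both brackets to zero gives the nullclines P + 1.67Q = 481 and 0.243P + Q = 215.
Substituting Q = 215 - 0.243P into the first: P(1 - 1.67·0.243) = 481 - 1.67·215.
So P* = 122/0.594 = 205, and then Q* = 215 - 0.243·205 = 165.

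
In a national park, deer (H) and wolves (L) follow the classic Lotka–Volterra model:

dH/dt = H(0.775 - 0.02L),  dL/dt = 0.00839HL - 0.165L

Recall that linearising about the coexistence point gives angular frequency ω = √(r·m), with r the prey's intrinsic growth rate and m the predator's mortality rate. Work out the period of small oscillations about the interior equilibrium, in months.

T ≈ 17.6 months

Here r = 0.775 and m = 0.165, so r·m = 0.128.
ω = √0.128 = 0.358 per month, hence T = 2π/ω ≈ 17.6 months.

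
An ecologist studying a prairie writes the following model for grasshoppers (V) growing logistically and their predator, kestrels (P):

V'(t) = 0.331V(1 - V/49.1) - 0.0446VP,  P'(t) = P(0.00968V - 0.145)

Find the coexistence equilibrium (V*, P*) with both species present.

From dP/dt = 0 with P > 0: 0.00968V* = 0.145, so V* = 15.
Substitute into dV/dt = 0: 0.331(1 - 15/49.1) = 0.0446P*.
The bracket is 0.695, giving P* = 0.23/0.0446 = 5.16.

V* ≈ 15, P* ≈ 5.16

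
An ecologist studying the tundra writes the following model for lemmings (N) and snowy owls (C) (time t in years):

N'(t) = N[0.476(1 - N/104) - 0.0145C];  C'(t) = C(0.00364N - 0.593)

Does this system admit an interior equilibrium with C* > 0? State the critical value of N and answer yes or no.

Threshold N = 163; K < 163, so no, the predator goes extinct.

The predator equation gives dC/dt > 0 only when N > 0.593/0.00364 = 163.
Without the predator, N → K = 104. Since 104 < 163, the predator cannot invade.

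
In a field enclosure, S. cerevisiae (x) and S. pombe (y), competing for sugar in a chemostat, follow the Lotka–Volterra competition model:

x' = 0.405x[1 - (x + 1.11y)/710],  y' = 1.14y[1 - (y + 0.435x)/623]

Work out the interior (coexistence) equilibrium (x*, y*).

Setting both brackets to zero gives the nullclines x + 1.11y = 710 and 0.435x + y = 623.
Substituting y = 623 - 0.435x into the first: x(1 - 1.11·0.435) = 710 - 1.11·623.
So x* = 18.5/0.517 = 35.7, and then y* = 623 - 0.435·35.7 = 607.

x* ≈ 35.7, y* ≈ 607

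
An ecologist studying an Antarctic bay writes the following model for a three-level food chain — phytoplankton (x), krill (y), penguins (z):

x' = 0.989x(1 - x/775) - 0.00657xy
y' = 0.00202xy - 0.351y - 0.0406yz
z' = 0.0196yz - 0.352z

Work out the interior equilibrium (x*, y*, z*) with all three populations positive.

x* ≈ 683, y* ≈ 18, z* ≈ 25.3

From dz/dt = 0: 0.0196y* = 0.352, so y* = 18.
From dx/dt = 0: 0.989(1 - x*/775) = 0.00657·18, giving x* = 775·(1 - 0.119) = 683.
From dy/dt = 0: 0.00202·683 - 0.351 = 0.0406z*, so z* = 1.03/0.0406 = 25.3.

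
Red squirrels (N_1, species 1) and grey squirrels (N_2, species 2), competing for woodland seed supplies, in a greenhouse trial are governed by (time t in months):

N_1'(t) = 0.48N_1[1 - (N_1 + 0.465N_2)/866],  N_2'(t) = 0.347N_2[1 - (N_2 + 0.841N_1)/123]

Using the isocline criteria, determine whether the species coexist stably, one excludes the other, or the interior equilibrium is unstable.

species 1 excludes species 2

Compare the nullcline intercepts: K1/α12 = 866/0.465 = 1860 > K2 = 123; K2/α21 = 123/0.841 = 146 < K1 = 866.
Since the inequalities point opposite ways, species 1 can invade but species 2 cannot.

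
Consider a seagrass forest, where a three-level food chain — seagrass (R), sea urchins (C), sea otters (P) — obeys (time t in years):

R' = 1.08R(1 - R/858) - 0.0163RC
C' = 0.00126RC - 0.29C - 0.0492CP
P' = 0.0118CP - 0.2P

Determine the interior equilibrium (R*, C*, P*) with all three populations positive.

From dP/dt = 0: 0.0118C* = 0.2, so C* = 16.9.
From dR/dt = 0: 1.08(1 - R*/858) = 0.0163·16.9, giving R* = 858·(1 - 0.256) = 639.
From dC/dt = 0: 0.00126·639 - 0.29 = 0.0492P*, so P* = 0.515/0.0492 = 10.5.

R* ≈ 639, C* ≈ 16.9, P* ≈ 10.5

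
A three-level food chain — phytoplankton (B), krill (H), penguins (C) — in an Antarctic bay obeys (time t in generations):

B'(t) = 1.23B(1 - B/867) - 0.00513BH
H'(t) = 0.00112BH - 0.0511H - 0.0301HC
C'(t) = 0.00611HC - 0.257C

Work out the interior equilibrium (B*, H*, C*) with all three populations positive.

From dC/dt = 0: 0.00611H* = 0.257, so H* = 42.1.
From dB/dt = 0: 1.23(1 - B*/867) = 0.00513·42.1, giving B* = 867·(1 - 0.175) = 715.
From dH/dt = 0: 0.00112·715 - 0.0511 = 0.0301C*, so C* = 0.75/0.0301 = 24.9.

B* ≈ 715, H* ≈ 42.1, C* ≈ 24.9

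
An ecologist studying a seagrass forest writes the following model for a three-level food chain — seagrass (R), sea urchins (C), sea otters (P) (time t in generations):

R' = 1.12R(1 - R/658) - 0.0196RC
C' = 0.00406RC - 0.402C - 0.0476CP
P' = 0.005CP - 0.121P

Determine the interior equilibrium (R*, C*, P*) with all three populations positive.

From dP/dt = 0: 0.005C* = 0.121, so C* = 24.2.
From dR/dt = 0: 1.12(1 - R*/658) = 0.0196·24.2, giving R* = 658·(1 - 0.423) = 379.
From dC/dt = 0: 0.00406·379 - 0.402 = 0.0476P*, so P* = 1.14/0.0476 = 23.9.

R* ≈ 379, C* ≈ 24.2, P* ≈ 23.9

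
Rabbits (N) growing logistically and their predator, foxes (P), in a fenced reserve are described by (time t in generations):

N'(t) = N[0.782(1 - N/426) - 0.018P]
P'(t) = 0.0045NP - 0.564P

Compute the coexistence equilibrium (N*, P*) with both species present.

From dP/dt = 0 with P > 0: 0.0045N* = 0.564, so N* = 125.
Substitute into dN/dt = 0: 0.782(1 - 125/426) = 0.018P*.
The bracket is 0.706, giving P* = 0.552/0.018 = 30.7.

N* ≈ 125, P* ≈ 30.7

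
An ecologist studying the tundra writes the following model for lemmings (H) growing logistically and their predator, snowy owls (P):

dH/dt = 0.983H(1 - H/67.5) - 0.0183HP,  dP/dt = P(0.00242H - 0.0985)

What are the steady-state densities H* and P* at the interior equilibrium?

From dP/dt = 0 with P > 0: 0.00242H* = 0.0985, so H* = 40.7.
Substitute into dH/dt = 0: 0.983(1 - 40.7/67.5) = 0.0183P*.
The bracket is 0.397, giving P* = 0.39/0.0183 = 21.3.

H* ≈ 40.7, P* ≈ 21.3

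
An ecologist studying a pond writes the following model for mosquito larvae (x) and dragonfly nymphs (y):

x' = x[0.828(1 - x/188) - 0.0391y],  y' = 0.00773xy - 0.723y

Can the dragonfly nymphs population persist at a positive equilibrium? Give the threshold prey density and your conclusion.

The predator equation gives dy/dt > 0 only when x > 0.723/0.00773 = 93.5.
Without the predator, x → K = 188. Since 188 > 93.5, the predator can invade and persist.

Threshold x = 93.5; K > 93.5, so yes, the predator persists.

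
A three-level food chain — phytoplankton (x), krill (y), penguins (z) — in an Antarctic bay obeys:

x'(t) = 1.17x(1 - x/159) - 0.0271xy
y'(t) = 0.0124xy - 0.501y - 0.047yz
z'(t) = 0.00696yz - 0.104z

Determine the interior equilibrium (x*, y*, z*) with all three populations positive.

From dz/dt = 0: 0.00696y* = 0.104, so y* = 14.9.
From dx/dt = 0: 1.17(1 - x*/159) = 0.0271·14.9, giving x* = 159·(1 - 0.346) = 104.
From dy/dt = 0: 0.0124·104 - 0.501 = 0.047z*, so z* = 0.788/0.047 = 16.8.

x* ≈ 104, y* ≈ 14.9, z* ≈ 16.8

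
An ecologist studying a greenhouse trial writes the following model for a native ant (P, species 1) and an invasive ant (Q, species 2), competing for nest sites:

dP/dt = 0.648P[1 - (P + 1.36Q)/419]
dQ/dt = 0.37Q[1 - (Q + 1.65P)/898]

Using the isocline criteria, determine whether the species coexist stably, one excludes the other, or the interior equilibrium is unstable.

Compare the nullcline intercepts: K1/α12 = 419/1.36 = 308 < K2 = 898; K2/α21 = 898/1.65 = 544 > K1 = 419.
Since the inequalities point opposite ways, species 2 can invade but species 1 cannot.

species 2 excludes species 1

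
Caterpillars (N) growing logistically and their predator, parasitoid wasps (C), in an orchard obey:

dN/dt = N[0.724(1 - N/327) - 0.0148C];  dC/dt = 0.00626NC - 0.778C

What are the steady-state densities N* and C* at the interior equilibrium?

From dC/dt = 0 with C > 0: 0.00626N* = 0.778, so N* = 124.
Substitute into dN/dt = 0: 0.724(1 - 124/327) = 0.0148C*.
The bracket is 0.62, giving C* = 0.449/0.0148 = 30.3.

N* ≈ 124, C* ≈ 30.3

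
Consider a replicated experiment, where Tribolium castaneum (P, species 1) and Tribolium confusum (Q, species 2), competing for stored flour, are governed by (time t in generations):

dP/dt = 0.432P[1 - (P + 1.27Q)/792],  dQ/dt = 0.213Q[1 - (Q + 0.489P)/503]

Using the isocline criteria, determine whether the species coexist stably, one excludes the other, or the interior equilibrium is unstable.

Compare the nullcline intercepts: K1/α12 = 792/1.27 = 624 > K2 = 503; K2/α21 = 503/0.489 = 1030 > K1 = 792.
Since both inequalities hold, each species can invade when rare, so the interior equilibrium is stable.

stable coexistence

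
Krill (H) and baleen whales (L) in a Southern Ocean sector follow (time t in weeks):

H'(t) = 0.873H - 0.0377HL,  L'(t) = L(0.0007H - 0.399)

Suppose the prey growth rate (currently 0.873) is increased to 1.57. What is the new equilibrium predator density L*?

L* ≈ 41.6

At the interior fixed point, setting dH/dt = 0 with H > 0 fixes L* = (prey growth rate)/(HL coefficient) — independent of the other coefficients.
With the change, L* = 1.57/0.0377 = 41.6; it rises from 23.2.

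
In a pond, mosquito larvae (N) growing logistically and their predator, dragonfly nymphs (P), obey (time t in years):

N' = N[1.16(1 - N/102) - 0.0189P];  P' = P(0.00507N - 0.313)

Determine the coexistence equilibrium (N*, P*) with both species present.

From dP/dt = 0 with P > 0: 0.00507N* = 0.313, so N* = 61.7.
Substitute into dN/dt = 0: 1.16(1 - 61.7/102) = 0.0189P*.
The bracket is 0.395, giving P* = 0.458/0.0189 = 24.2.

N* ≈ 61.7, P* ≈ 24.2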